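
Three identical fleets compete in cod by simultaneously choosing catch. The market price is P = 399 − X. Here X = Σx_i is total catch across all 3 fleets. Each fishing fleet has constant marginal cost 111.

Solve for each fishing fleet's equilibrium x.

72

A representative fishing fleet's profit is π_i = x_i(399 − X) − 111x_i, with X = x_i + Σ_{j≠i} x_j.
First-order condition: 288 − 2x_i − Σ_{j≠i} x_j = 0.
With identical fishing fleets, set every x_j = x: then 288 − 2x − 2x = 0, i.e. x = 288/4 = 72.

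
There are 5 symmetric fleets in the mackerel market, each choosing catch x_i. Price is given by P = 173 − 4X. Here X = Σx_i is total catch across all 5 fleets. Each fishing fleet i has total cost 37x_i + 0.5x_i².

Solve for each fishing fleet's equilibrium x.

5.44

A representative fishing fleet's profit is π_i = x_i(173 − 4X) − 37x_i − 0.5x_i², with X = x_i + Σ_{j≠i} x_j.
First-order condition: 136 − 9x_i − 4Σ_{j≠i} x_j = 0.
In a symmetric equilibrium every fishing fleet chooses the same x, so Σ_{j≠i} x_j = 4x. The condition becomes 136 − 25x = 0, giving x = 136/25 = 5.44.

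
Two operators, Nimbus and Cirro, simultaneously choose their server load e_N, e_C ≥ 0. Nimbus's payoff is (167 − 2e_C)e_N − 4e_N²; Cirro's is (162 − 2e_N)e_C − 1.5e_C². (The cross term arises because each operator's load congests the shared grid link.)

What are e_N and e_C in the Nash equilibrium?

Expanding Nimbus's payoff: 167e_N − 2e_Ce_N − 4e_N².
∂π/∂e_N = 167 − 2e_C − 8e_N = 0, so e_N = 20.875 − 0.25e_C.
Likewise for Cirro: e_C = 54 − (2/3)e_N.
Plugging e_C into Nimbus's best response: e_N = 20.875 − 0.25(54 − (2/3)e_N) ⇒ (5/6)e_N = 7.375, so e_N = 8.85.
Then e_C = 54 − (2/3)·8.85 = 48.1.

8.85, 48.1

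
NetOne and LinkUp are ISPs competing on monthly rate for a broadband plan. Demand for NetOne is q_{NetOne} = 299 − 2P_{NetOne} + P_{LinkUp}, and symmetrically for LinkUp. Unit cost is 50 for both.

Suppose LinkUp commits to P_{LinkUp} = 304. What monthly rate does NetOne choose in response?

175.75

NetOne's profit: π = (P_{NetOne} − 50)(299 − 2P_{NetOne} + P_{LinkUp}).
∂π/∂P_{NetOne} = 399 − 4P_{NetOne} + P_{LinkUp} = 0 ⇒ P_{NetOne} = 99.75 + 0.25P_{LinkUp}.
At P_{LinkUp} = 304: P_{NetOne} = 99.75 + 0.25·304 = 175.75.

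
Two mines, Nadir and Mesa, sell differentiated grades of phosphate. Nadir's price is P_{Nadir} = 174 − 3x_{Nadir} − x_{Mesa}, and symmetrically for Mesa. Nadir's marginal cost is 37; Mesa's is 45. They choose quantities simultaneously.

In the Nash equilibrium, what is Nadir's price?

96.4

Mine Nadir's profit: π = x_{Nadir}(174 − 3x_{Nadir} − x_{Mesa}) − 37x_{Nadir}.
∂π/∂x_{Nadir} = 137 − 6x_{Nadir} − x_{Mesa} = 0 ⇒ x_{Nadir} = 137/6 − (1/6)x_{Mesa}.
Similarly x_{Mesa} = 21.5 − (1/6)x_{Nadir}.
Solving the two reaction functions simultaneously: (1 − (−1/6)(−1/6))x_{Nadir} = 137/6 − (1/6)·21.5, so (35/36)x_{Nadir} = 19.25 and x_{Nadir} = 19.8.
Then x_{Mesa} = 21.5 − (1/6)·19.8 = 18.2.
P_{Nadir} = 174 − 3·19.8 − 18.2 = 96.4.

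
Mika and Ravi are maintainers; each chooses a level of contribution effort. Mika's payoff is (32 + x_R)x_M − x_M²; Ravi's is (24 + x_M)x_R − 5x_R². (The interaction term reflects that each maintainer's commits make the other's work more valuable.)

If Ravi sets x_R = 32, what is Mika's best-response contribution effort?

Expanding Mika's payoff: 32x_M + x_Rx_M − x_M².
∂π/∂x_M = 32 + x_R − 2x_M = 0, so x_M = 16 + 0.5x_R.
At x_R = 32: x_M = 16 + 0.5·32 = 32.

32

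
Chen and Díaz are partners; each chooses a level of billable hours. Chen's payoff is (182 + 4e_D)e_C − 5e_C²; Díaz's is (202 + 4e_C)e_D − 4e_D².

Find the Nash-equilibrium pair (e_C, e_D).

35.375, 42.9375

Expanding Chen's payoff: 182e_C + 4e_De_C − 5e_C².
∂π/∂e_C = 182 + 4e_D − 10e_C = 0, so e_C = 18.2 + 0.4e_D.
Likewise for Díaz: e_D = 25.25 + 0.5e_C.
Substituting the second reaction function into the first: e_C = 18.2 + 0.4(25.25 + 0.5e_C), which gives 0.8e_C = 28.3 ⇒ e_C = 35.375.
Then e_D = 25.25 + 0.5·35.375 = 42.9375.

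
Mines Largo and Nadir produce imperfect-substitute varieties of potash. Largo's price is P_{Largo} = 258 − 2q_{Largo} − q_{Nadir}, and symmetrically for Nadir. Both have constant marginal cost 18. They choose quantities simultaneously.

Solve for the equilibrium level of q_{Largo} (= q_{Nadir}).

48

Mine Largo's profit: π = q_{Largo}(258 − 2q_{Largo} − q_{Nadir}) − 18q_{Largo}.
∂π/∂q_{Largo} = 240 − 4q_{Largo} − q_{Nadir} = 0 ⇒ q_{Largo} = 60 − 0.25q_{Nadir}.
By symmetry q_{Nadir} = q_{Largo}; substituting into the reaction function, 1.25q_{Largo} = 60 and q_{Largo} = 48.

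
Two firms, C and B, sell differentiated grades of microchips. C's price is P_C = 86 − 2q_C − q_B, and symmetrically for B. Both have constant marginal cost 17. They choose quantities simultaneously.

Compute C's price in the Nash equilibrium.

44.6

Firm C's profit: π = q_C(86 − 2q_C − q_B) − 17q_C.
∂π/∂q_C = 69 − 4q_C − q_B = 0 ⇒ q_C = 17.25 − 0.25q_B.
By symmetry q_B = q_C; substituting into the reaction function, 1.25q_C = 17.25 and q_C = 13.8.
P_C = 86 − 2·13.8 − 13.8 = 44.6.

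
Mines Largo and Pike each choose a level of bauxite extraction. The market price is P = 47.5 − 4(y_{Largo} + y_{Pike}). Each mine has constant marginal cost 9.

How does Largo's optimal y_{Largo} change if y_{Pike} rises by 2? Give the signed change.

-1

Mine Largo's profit: π = y_{Largo}(47.5 − 4(y_{Largo} + y_{Pike})) − 9y_{Largo}.
∂π/∂y_{Largo} = 38.5 − 8y_{Largo} − 4y_{Pike} = 0, so y_{Largo} = 4.8125 − 0.5y_{Pike}.
The reaction-function slope is −0.5, so a 2-unit rise in y_{Pike} moves y_{Largo} by −0.5 × 2 = −1. Largo's best response falls — the actions are strategic substitutes.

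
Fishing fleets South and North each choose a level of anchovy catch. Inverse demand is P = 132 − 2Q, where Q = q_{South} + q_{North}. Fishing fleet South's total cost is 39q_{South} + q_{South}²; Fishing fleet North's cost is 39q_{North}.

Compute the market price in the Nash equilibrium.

Fishing fleet South's profit: π = q_{South}(132 − 2(q_{South} + q_{North})) − 39q_{South} − q_{South}².
∂π/∂q_{South} = 93 − 6q_{South} − 2q_{North} = 0, so q_{South} = 15.5 − (1/3)q_{North}.
For North: ∂π/∂q_{North} = 93 − 4q_{North} − 2q_{South} = 0 ⇒ q_{North} = 23.25 − 0.5q_{South}.
Substituting the second reaction function into the first: q_{South} = 15.5 − (1/3)(23.25 − 0.5q_{South}), which gives (5/6)q_{South} = 7.75 ⇒ q_{South} = 9.3.
Then q_{North} = 23.25 − 0.5·9.3 = 18.6.
Equilibrium price: P = 132 − 2·27.9 = 76.2.

76.2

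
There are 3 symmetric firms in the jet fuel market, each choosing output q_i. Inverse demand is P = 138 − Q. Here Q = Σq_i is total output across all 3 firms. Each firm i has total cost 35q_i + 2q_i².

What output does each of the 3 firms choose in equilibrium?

12.875

A representative firm's profit is π_i = q_i(138 − Q) − 35q_i − 2q_i², with Q = q_i + Σ_{j≠i} q_j.
First-order condition: 103 − 6q_i − Σ_{j≠i} q_j = 0.
In a symmetric equilibrium every firm chooses the same q, so Σ_{j≠i} q_j = 2q. The condition becomes 103 − 8q = 0, giving q = 103/8 = 12.875.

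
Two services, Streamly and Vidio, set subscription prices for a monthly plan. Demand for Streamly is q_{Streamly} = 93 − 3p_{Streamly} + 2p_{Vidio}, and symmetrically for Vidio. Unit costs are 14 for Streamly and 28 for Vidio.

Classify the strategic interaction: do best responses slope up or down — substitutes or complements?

strategic complements

Streamly's profit: π = (p_{Streamly} − 14)(93 − 3p_{Streamly} + 2p_{Vidio}).
∂π/∂p_{Streamly} = 135 − 6p_{Streamly} + 2p_{Vidio} = 0 ⇒ p_{Streamly} = 22.5 + (1/3)p_{Vidio}.
The best-response slope dp_{Streamly}/dp_{Vidio} = 1/3 > 0: the reaction function is upward-sloping, so the choices are strategic complements.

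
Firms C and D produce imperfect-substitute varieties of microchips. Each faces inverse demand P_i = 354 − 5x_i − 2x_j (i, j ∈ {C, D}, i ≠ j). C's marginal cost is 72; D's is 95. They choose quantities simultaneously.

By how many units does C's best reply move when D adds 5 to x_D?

-1

Firm C's profit: π = x_C(354 − 5x_C − 2x_D) − 72x_C.
∂π/∂x_C = 282 − 10x_C − 2x_D = 0 ⇒ x_C = 28.2 − 0.2x_D.
The reaction-function slope is −0.2, so a 5-unit rise in x_D moves x_C by −0.2 × 5 = −1. C's best response falls — the actions are strategic substitutes.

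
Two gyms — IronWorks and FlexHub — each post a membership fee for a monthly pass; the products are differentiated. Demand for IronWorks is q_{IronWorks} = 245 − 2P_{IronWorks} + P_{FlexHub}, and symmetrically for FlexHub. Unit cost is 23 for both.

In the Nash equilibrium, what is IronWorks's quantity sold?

148

IronWorks's profit: π = (P_{IronWorks} − 23)(245 − 2P_{IronWorks} + P_{FlexHub}).
∂π/∂P_{IronWorks} = 291 − 4P_{IronWorks} + P_{FlexHub} = 0 ⇒ P_{IronWorks} = 72.75 + 0.25P_{FlexHub}.
The game is symmetric, so in equilibrium P_{FlexHub} = P_{IronWorks}: the reaction function gives 0.75P_{IronWorks} = 72.75, hence P_{IronWorks} = 97.
q_{IronWorks} = 245 − 2·97 + 97 = 148.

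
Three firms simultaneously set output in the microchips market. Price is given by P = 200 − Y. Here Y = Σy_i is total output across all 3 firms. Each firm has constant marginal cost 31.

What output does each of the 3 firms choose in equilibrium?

42.25

A representative firm's profit is π_i = y_i(200 − Y) − 31y_i, with Y = y_i + Σ_{j≠i} y_j.
First-order condition: 169 − 2y_i − Σ_{j≠i} y_j = 0.
Imposing symmetry (y_j = y for all j) turns Σ_{j≠i} y_j into 2y, so 169 = 4y and y = 42.25.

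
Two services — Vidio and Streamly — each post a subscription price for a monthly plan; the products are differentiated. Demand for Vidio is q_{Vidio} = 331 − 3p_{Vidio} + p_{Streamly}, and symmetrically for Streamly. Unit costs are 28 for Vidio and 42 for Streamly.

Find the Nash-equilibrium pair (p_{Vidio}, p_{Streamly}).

84.2, 90.2

Vidio's profit: π = (p_{Vidio} − 28)(331 − 3p_{Vidio} + p_{Streamly}).
∂π/∂p_{Vidio} = 415 − 6p_{Vidio} + p_{Streamly} = 0 ⇒ p_{Vidio} = 415/6 + (1/6)p_{Streamly}.
Similarly p_{Streamly} = 457/6 + (1/6)p_{Vidio}.
Plugging p_{Streamly} into Vidio's best response: p_{Vidio} = 415/6 + (1/6)(457/6 + (1/6)p_{Vidio}) ⇒ (35/36)p_{Vidio} = 2947/36, so p_{Vidio} = 84.2.
Then p_{Streamly} = 457/6 + (1/6)·84.2 = 90.2.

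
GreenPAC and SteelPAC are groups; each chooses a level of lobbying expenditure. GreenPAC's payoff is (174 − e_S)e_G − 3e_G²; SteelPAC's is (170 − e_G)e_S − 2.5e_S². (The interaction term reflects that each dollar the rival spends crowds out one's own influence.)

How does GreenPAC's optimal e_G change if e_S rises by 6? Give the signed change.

-1

Expanding GreenPAC's payoff: 174e_G − e_Se_G − 3e_G².
∂π/∂e_G = 174 − e_S − 6e_G = 0, so e_G = 29 − (1/6)e_S.
The reaction-function slope is −1/6, so a 6-unit rise in e_S moves e_G by −1/6 × 6 = −1. GreenPAC's best response falls — the actions are strategic substitutes.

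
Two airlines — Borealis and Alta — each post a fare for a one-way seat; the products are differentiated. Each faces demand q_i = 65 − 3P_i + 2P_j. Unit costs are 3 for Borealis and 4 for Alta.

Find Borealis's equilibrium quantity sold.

47.0625

Borealis's profit: π = (P_{Borealis} − 3)(65 − 3P_{Borealis} + 2P_{Alta}).
∂π/∂P_{Borealis} = 74 − 6P_{Borealis} + 2P_{Alta} = 0 ⇒ P_{Borealis} = 37/3 + (1/3)P_{Alta}.
Similarly P_{Alta} = 77/6 + (1/3)P_{Borealis}.
Solving the two reaction functions simultaneously: (1 − (1/3)(1/3))P_{Borealis} = 37/3 + (1/3)·(77/6), so (8/9)P_{Borealis} = 299/18 and P_{Borealis} = 18.6875.
Then P_{Alta} = 77/6 + (1/3)·18.6875 = 19.0625.
q_{Borealis} = 65 − 3·18.6875 + 2·19.0625 = 47.0625.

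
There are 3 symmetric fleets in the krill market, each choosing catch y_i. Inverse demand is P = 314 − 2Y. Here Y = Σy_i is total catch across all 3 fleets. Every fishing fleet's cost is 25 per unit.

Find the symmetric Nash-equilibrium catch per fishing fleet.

A representative fishing fleet's profit is π_i = y_i(314 − 2Y) − 25y_i, with Y = y_i + Σ_{j≠i} y_j.
First-order condition: 289 − 4y_i − 2Σ_{j≠i} y_j = 0.
Imposing symmetry (y_j = y for all j) turns Σ_{j≠i} y_j into 2y, so 289 = 8y and y = 36.125.

36.125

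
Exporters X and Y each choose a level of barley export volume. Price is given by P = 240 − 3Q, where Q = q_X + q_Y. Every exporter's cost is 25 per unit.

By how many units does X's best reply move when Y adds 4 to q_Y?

-2

Exporter X's profit: π = q_X(240 − 3(q_X + q_Y)) − 25q_X.
∂π/∂q_X = 215 − 6q_X − 3q_Y = 0, so q_X = 215/6 − 0.5q_Y.
The reaction-function slope is −0.5, so a 4-unit rise in q_Y moves q_X by −0.5 × 4 = −2. X's best response falls — the actions are strategic substitutes.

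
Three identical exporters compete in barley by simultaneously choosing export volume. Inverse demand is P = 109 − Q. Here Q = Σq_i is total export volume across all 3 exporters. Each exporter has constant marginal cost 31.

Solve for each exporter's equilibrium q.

A representative exporter's profit is π_i = q_i(109 − Q) − 31q_i, with Q = q_i + Σ_{j≠i} q_j.
First-order condition: 78 − 2q_i − Σ_{j≠i} q_j = 0.
In a symmetric equilibrium every exporter chooses the same q, so Σ_{j≠i} q_j = 2q. The condition becomes 78 − 4q = 0, giving q = 78/4 = 19.5.

19.5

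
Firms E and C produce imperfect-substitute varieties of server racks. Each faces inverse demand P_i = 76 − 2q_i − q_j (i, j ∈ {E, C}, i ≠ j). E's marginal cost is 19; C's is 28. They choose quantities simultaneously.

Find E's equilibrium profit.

Firm E's profit: π = q_E(76 − 2q_E − q_C) − 19q_E.
∂π/∂q_E = 57 − 4q_E − q_C = 0 ⇒ q_E = 14.25 − 0.25q_C.
Similarly q_C = 12 − 0.25q_E.
Solving the two reaction functions simultaneously: (1 − (−0.25)(−0.25))q_E = 14.25 − 0.25·12, so 0.9375q_E = 11.25 and q_E = 12.
Then q_C = 12 − 0.25·12 = 9.
P_E = 76 − 2·12 − 9 = 43.
Profit = (43 − 19)·12 = 288.

288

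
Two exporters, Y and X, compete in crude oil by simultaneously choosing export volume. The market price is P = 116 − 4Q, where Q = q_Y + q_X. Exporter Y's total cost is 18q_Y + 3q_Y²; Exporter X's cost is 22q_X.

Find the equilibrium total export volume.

Exporter Y's profit: π = q_Y(116 − 4(q_Y + q_X)) − 18q_Y − 3q_Y².
∂π/∂q_Y = 98 − 14q_Y − 4q_X = 0, so q_Y = 7 − (2/7)q_X.
For X: ∂π/∂q_X = 94 − 8q_X − 4q_Y = 0 ⇒ q_X = 11.75 − 0.5q_Y.
Substituting the second reaction function into the first: q_Y = 7 − (2/7)(11.75 − 0.5q_Y), which gives (6/7)q_Y = 51/14 ⇒ q_Y = 4.25.
Then q_X = 11.75 − 0.5·4.25 = 9.625.
Total export volume: 4.25 + 9.625 = 13.875.

13.875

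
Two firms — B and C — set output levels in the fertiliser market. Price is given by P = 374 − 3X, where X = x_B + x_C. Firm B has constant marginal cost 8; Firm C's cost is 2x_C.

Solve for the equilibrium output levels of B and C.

40, 42

Firm B's profit: π = x_B(374 − 3(x_B + x_C)) − 8x_B.
∂π/∂x_B = 366 − 6x_B − 3x_C = 0, so x_B = 61 − 0.5x_C.
By the same steps for C: x_C = 62 − 0.5x_B.
Solving the two reaction functions simultaneously: (1 − (−0.5)(−0.5))x_B = 61 − 0.5·62, so 0.75x_B = 30 and x_B = 40.
Then x_C = 62 − 0.5·40 = 42.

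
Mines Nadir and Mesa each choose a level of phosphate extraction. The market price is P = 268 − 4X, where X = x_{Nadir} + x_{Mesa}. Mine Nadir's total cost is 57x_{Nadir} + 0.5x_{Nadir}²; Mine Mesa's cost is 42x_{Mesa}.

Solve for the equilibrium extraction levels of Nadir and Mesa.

14, 21.25

Mine Nadir's profit: π = x_{Nadir}(268 − 4(x_{Nadir} + x_{Mesa})) − 57x_{Nadir} − 0.5x_{Nadir}².
∂π/∂x_{Nadir} = 211 − 9x_{Nadir} − 4x_{Mesa} = 0, so x_{Nadir} = 211/9 − (4/9)x_{Mesa}.
For Mesa: ∂π/∂x_{Mesa} = 226 − 8x_{Mesa} − 4x_{Nadir} = 0 ⇒ x_{Mesa} = 28.25 − 0.5x_{Nadir}.
Plugging x_{Mesa} into Nadir's best response: x_{Nadir} = 211/9 − (4/9)(28.25 − 0.5x_{Nadir}) ⇒ (7/9)x_{Nadir} = 98/9, so x_{Nadir} = 14.
Then x_{Mesa} = 28.25 − 0.5·14 = 21.25.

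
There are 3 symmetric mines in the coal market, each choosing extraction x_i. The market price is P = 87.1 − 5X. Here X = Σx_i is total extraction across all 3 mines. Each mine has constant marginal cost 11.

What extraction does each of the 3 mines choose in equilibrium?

A representative mine's profit is π_i = x_i(87.1 − 5X) − 11x_i, with X = x_i + Σ_{j≠i} x_j.
First-order condition: 76.1 − 10x_i − 5Σ_{j≠i} x_j = 0.
With identical mines, set every x_j = x: then 76.1 − 10x − 10x = 0, i.e. x = 76.1/20 = 3.805.

3.805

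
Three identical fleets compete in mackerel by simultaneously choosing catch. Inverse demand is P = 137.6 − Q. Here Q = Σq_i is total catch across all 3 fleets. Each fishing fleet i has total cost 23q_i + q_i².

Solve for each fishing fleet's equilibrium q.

19.1

A representative fishing fleet's profit is π_i = q_i(137.6 − Q) − 23q_i − q_i², with Q = q_i + Σ_{j≠i} q_j.
First-order condition: 114.6 − 4q_i − Σ_{j≠i} q_j = 0.
With identical fishing fleets, set every q_j = q: then 114.6 − 4q − 2q = 0, i.e. q = 114.6/6 = 19.1.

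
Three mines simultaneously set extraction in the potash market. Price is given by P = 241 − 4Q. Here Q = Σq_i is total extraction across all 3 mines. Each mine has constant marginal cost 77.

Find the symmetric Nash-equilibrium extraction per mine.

10.25

A representative mine's profit is π_i = q_i(241 − 4Q) − 77q_i, with Q = q_i + Σ_{j≠i} q_j.
First-order condition: 164 − 8q_i − 4Σ_{j≠i} q_j = 0.
Imposing symmetry (q_j = q for all j) turns Σ_{j≠i} q_j into 2q, so 164 = 16q and q = 10.25.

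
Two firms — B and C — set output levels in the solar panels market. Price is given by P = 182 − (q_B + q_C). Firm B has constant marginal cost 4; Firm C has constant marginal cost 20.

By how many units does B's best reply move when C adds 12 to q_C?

-6

Firm B's profit: π = q_B(182 − (q_B + q_C)) − 4q_B.
∂π/∂q_B = 178 − 2q_B − q_C = 0, so q_B = 89 − 0.5q_C.
The reaction-function slope is −0.5, so a 12-unit rise in q_C moves q_B by −0.5 × 12 = −6. B's best response falls — the actions are strategic substitutes.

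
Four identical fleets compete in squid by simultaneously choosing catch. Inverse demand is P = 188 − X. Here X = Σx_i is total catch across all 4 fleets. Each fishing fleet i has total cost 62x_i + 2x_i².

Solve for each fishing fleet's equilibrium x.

14

A representative fishing fleet's profit is π_i = x_i(188 − X) − 62x_i − 2x_i², with X = x_i + Σ_{j≠i} x_j.
First-order condition: 126 − 6x_i − Σ_{j≠i} x_j = 0.
Imposing symmetry (x_j = x for all j) turns Σ_{j≠i} x_j into 3x, so 126 = 9x and x = 14.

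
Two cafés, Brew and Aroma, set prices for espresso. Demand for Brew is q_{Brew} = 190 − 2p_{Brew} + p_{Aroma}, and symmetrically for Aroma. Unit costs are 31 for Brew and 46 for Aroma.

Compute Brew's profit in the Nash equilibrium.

6050

Brew's profit: π = (p_{Brew} − 31)(190 − 2p_{Brew} + p_{Aroma}).
∂π/∂p_{Brew} = 252 − 4p_{Brew} + p_{Aroma} = 0 ⇒ p_{Brew} = 63 + 0.25p_{Aroma}.
Similarly p_{Aroma} = 70.5 + 0.25p_{Brew}.
Substituting the second reaction function into the first: p_{Brew} = 63 + 0.25(70.5 + 0.25p_{Brew}), which gives 0.9375p_{Brew} = 80.625 ⇒ p_{Brew} = 86.
Then p_{Aroma} = 70.5 + 0.25·86 = 92.
q_{Brew} = 190 − 2·86 + 92 = 110.
Profit = (86 − 31)·110 = 6050.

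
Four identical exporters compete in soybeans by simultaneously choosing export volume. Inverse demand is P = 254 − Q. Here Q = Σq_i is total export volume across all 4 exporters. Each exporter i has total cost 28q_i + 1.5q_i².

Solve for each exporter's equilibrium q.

28.25

A representative exporter's profit is π_i = q_i(254 − Q) − 28q_i − 1.5q_i², with Q = q_i + Σ_{j≠i} q_j.
First-order condition: 226 − 5q_i − Σ_{j≠i} q_j = 0.
With identical exporters, set every q_j = q: then 226 − 5q − 3q = 0, i.e. q = 226/8 = 28.25.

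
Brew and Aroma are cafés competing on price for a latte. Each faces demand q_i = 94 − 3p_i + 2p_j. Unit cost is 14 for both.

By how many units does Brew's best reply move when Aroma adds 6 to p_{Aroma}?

Brew's profit: π = (p_{Brew} − 14)(94 − 3p_{Brew} + 2p_{Aroma}).
∂π/∂p_{Brew} = 136 − 6p_{Brew} + 2p_{Aroma} = 0 ⇒ p_{Brew} = 68/3 + (1/3)p_{Aroma}.
The reaction-function slope is 1/3, so a 6-unit rise in p_{Aroma} moves p_{Brew} by 1/3 × 6 = 2. Brew's best response rises — the actions are strategic complements.

2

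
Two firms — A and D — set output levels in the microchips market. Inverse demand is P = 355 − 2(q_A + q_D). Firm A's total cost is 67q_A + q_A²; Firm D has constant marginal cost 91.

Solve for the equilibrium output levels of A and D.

31.2, 50.4

Firm A's profit: π = q_A(355 − 2(q_A + q_D)) − 67q_A − q_A².
∂π/∂q_A = 288 − 6q_A − 2q_D = 0, so q_A = 48 − (1/3)q_D.
For D: ∂π/∂q_D = 264 − 4q_D − 2q_A = 0 ⇒ q_D = 66 − 0.5q_A.
Solving the two reaction functions simultaneously: (1 − (−1/3)(−0.5))q_A = 48 − (1/3)·66, so (5/6)q_A = 26 and q_A = 31.2.
Then q_D = 66 − 0.5·31.2 = 50.4.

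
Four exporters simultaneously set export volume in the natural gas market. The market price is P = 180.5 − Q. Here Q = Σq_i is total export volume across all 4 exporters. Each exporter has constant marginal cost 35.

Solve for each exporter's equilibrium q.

29.1

A representative exporter's profit is π_i = q_i(180.5 − Q) − 35q_i, with Q = q_i + Σ_{j≠i} q_j.
First-order condition: 145.5 − 2q_i − Σ_{j≠i} q_j = 0.
Imposing symmetry (q_j = q for all j) turns Σ_{j≠i} q_j into 3q, so 145.5 = 5q and q = 29.1.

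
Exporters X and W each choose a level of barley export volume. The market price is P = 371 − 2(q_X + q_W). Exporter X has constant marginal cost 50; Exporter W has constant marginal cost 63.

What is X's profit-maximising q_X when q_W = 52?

54.25

Exporter X's profit: π = q_X(371 − 2(q_X + q_W)) − 50q_X.
∂π/∂q_X = 321 − 4q_X − 2q_W = 0, so q_X = 80.25 − 0.5q_W.
At q_W = 52: q_X = 80.25 − 0.5·52 = 54.25.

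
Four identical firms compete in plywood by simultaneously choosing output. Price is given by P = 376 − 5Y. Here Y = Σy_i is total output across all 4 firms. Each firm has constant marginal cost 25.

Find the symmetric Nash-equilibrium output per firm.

A representative firm's profit is π_i = y_i(376 − 5Y) − 25y_i, with Y = y_i + Σ_{j≠i} y_j.
First-order condition: 351 − 10y_i − 5Σ_{j≠i} y_j = 0.
In a symmetric equilibrium every firm chooses the same y, so Σ_{j≠i} y_j = 3y. The condition becomes 351 − 25y = 0, giving y = 351/25 = 14.04.

14.04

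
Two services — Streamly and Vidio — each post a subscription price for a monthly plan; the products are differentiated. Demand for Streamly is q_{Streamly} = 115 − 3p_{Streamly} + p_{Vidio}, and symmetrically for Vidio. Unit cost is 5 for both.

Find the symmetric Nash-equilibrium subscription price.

26

Streamly's profit: π = (p_{Streamly} − 5)(115 − 3p_{Streamly} + p_{Vidio}).
∂π/∂p_{Streamly} = 130 − 6p_{Streamly} + p_{Vidio} = 0 ⇒ p_{Streamly} = 65/3 + (1/6)p_{Vidio}.
By symmetry p_{Vidio} = p_{Streamly}; substituting into the reaction function, (5/6)p_{Streamly} = 65/3 and p_{Streamly} = 26.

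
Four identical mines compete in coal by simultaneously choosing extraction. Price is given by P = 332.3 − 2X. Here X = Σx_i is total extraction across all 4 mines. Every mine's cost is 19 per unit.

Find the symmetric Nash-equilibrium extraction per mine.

31.33

A representative mine's profit is π_i = x_i(332.3 − 2X) − 19x_i, with X = x_i + Σ_{j≠i} x_j.
First-order condition: 313.3 − 4x_i − 2Σ_{j≠i} x_j = 0.
In a symmetric equilibrium every mine chooses the same x, so Σ_{j≠i} x_j = 3x. The condition becomes 313.3 − 10x = 0, giving x = 313.3/10 = 31.33.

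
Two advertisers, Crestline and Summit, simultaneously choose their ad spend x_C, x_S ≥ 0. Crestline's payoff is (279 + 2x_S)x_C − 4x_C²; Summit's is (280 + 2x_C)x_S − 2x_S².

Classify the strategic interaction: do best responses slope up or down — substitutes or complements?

Expanding Crestline's payoff: 279x_C + 2x_Sx_C − 4x_C².
∂π/∂x_C = 279 + 2x_S − 8x_C = 0, so x_C = 34.875 + 0.25x_S.
The best-response slope dx_C/dx_S = 0.25 > 0: the reaction function is upward-sloping, so the choices are strategic complements.

strategic complements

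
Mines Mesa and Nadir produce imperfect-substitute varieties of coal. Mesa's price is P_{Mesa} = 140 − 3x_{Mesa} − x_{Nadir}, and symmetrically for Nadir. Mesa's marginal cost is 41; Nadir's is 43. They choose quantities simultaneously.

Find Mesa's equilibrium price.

83.6

Mine Mesa's profit: π = x_{Mesa}(140 − 3x_{Mesa} − x_{Nadir}) − 41x_{Mesa}.
∂π/∂x_{Mesa} = 99 − 6x_{Mesa} − x_{Nadir} = 0 ⇒ x_{Mesa} = 16.5 − (1/6)x_{Nadir}.
Similarly x_{Nadir} = 97/6 − (1/6)x_{Mesa}.
Substituting the second reaction function into the first: x_{Mesa} = 16.5 − (1/6)(97/6 − (1/6)x_{Mesa}), which gives (35/36)x_{Mesa} = 497/36 ⇒ x_{Mesa} = 14.2.
Then x_{Nadir} = 97/6 − (1/6)·14.2 = 13.8.
P_{Mesa} = 140 − 3·14.2 − 13.8 = 83.6.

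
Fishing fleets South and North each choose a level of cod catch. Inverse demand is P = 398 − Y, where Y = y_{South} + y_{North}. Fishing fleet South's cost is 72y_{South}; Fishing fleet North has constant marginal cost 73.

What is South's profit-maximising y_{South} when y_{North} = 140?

Fishing fleet South's profit: π = y_{South}(398 − (y_{South} + y_{North})) − 72y_{South}.
∂π/∂y_{South} = 326 − 2y_{South} − y_{North} = 0, so y_{South} = 163 − 0.5y_{North}.
At y_{North} = 140: y_{South} = 163 − 0.5·140 = 93.

93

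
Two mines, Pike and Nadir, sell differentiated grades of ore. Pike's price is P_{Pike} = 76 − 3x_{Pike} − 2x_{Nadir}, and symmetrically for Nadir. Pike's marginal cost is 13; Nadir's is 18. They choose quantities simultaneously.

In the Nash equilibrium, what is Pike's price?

Mine Pike's profit: π = x_{Pike}(76 − 3x_{Pike} − 2x_{Nadir}) − 13x_{Pike}.
∂π/∂x_{Pike} = 63 − 6x_{Pike} − 2x_{Nadir} = 0 ⇒ x_{Pike} = 10.5 − (1/3)x_{Nadir}.
Similarly x_{Nadir} = 29/3 − (1/3)x_{Pike}.
Solving the two reaction functions simultaneously: (1 − (−1/3)(−1/3))x_{Pike} = 10.5 − (1/3)·(29/3), so (8/9)x_{Pike} = 131/18 and x_{Pike} = 8.1875.
Then x_{Nadir} = 29/3 − (1/3)·8.1875 = 6.9375.
P_{Pike} = 76 − 3·8.1875 − 2·6.9375 = 37.5625.

37.5625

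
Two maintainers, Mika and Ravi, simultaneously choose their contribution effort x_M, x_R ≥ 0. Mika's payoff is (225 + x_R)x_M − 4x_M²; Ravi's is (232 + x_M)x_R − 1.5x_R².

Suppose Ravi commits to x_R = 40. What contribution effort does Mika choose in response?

33.125

Expanding Mika's payoff: 225x_M + x_Rx_M − 4x_M².
∂π/∂x_M = 225 + x_R − 8x_M = 0, so x_M = 28.125 + 0.125x_R.
At x_R = 40: x_M = 28.125 + 0.125·40 = 33.125.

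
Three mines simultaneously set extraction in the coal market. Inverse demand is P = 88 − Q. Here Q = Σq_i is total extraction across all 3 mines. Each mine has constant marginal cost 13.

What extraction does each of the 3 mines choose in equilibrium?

A representative mine's profit is π_i = q_i(88 − Q) − 13q_i, with Q = q_i + Σ_{j≠i} q_j.
First-order condition: 75 − 2q_i − Σ_{j≠i} q_j = 0.
Imposing symmetry (q_j = q for all j) turns Σ_{j≠i} q_j into 2q, so 75 = 4q and q = 18.75.

18.75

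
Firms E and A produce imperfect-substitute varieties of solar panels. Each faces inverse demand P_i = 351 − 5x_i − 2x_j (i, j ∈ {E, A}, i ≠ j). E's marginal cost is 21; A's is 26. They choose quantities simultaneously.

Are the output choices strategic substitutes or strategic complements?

Firm E's profit: π = x_E(351 − 5x_E − 2x_A) − 21x_E.
∂π/∂x_E = 330 − 10x_E − 2x_A = 0 ⇒ x_E = 33 − 0.2x_A.
The best-response slope dx_E/dx_A = −0.2 < 0: the reaction function is downward-sloping, so the choices are strategic substitutes.

strategic substitutes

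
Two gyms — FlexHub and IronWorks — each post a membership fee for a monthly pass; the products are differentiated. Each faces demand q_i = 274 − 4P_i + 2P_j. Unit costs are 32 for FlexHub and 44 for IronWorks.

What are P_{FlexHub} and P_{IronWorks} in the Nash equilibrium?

FlexHub's profit: π = (P_{FlexHub} − 32)(274 − 4P_{FlexHub} + 2P_{IronWorks}).
∂π/∂P_{FlexHub} = 402 − 8P_{FlexHub} + 2P_{IronWorks} = 0 ⇒ P_{FlexHub} = 50.25 + 0.25P_{IronWorks}.
Similarly P_{IronWorks} = 56.25 + 0.25P_{FlexHub}.
Solving the two reaction functions simultaneously: (1 − (0.25)(0.25))P_{FlexHub} = 50.25 + 0.25·56.25, so 0.9375P_{FlexHub} = 64.3125 and P_{FlexHub} = 68.6.
Then P_{IronWorks} = 56.25 + 0.25·68.6 = 73.4.

68.6, 73.4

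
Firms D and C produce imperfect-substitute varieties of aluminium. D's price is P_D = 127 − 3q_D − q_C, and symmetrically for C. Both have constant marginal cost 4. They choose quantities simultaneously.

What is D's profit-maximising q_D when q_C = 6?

19.5

Firm D's profit: π = q_D(127 − 3q_D − q_C) − 4q_D.
∂π/∂q_D = 123 − 6q_D − q_C = 0 ⇒ q_D = 20.5 − (1/6)q_C.
At q_C = 6: q_D = 20.5 − (1/6)·6 = 19.5.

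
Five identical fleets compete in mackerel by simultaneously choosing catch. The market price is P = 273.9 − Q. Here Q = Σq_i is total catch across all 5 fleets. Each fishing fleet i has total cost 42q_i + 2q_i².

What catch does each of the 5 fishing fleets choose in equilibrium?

A representative fishing fleet's profit is π_i = q_i(273.9 − Q) − 42q_i − 2q_i², with Q = q_i + Σ_{j≠i} q_j.
First-order condition: 231.9 − 6q_i − Σ_{j≠i} q_j = 0.
Imposing symmetry (q_j = q for all j) turns Σ_{j≠i} q_j into 4q, so 231.9 = 10q and q = 23.19.

23.19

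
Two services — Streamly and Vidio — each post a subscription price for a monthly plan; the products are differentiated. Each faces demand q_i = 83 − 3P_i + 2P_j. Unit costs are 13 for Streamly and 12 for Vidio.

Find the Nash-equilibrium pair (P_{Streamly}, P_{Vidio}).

30.3125, 29.9375

Streamly's profit: π = (P_{Streamly} − 13)(83 − 3P_{Streamly} + 2P_{Vidio}).
∂π/∂P_{Streamly} = 122 − 6P_{Streamly} + 2P_{Vidio} = 0 ⇒ P_{Streamly} = 61/3 + (1/3)P_{Vidio}.
Similarly P_{Vidio} = 119/6 + (1/3)P_{Streamly}.
Plugging P_{Vidio} into Streamly's best response: P_{Streamly} = 61/3 + (1/3)(119/6 + (1/3)P_{Streamly}) ⇒ (8/9)P_{Streamly} = 485/18, so P_{Streamly} = 30.3125.
Then P_{Vidio} = 119/6 + (1/3)·30.3125 = 29.9375.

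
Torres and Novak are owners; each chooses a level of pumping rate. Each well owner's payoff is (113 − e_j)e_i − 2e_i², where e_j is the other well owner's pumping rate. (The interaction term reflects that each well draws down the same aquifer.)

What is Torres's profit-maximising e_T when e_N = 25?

22

Torres's payoff is (113 − e_N)e_T − 2e_T².
∂π/∂e_T = 113 − e_N − 4e_T = 0, so e_T = 28.25 − 0.25e_N.
At e_N = 25: e_T = 28.25 − 0.25·25 = 22.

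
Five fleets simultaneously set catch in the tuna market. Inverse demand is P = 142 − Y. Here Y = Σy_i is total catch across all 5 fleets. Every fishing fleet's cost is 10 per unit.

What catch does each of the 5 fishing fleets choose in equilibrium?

22

A representative fishing fleet's profit is π_i = y_i(142 − Y) − 10y_i, with Y = y_i + Σ_{j≠i} y_j.
First-order condition: 132 − 2y_i − Σ_{j≠i} y_j = 0.
With identical fishing fleets, set every y_j = y: then 132 − 2y − 4y = 0, i.e. y = 132/6 = 22.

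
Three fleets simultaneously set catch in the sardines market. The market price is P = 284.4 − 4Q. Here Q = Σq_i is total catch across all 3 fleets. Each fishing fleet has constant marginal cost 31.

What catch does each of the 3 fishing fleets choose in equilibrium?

15.8375

A representative fishing fleet's profit is π_i = q_i(284.4 − 4Q) − 31q_i, with Q = q_i + Σ_{j≠i} q_j.
First-order condition: 253.4 − 8q_i − 4Σ_{j≠i} q_j = 0.
Imposing symmetry (q_j = q for all j) turns Σ_{j≠i} q_j into 2q, so 253.4 = 16q and q = 15.8375.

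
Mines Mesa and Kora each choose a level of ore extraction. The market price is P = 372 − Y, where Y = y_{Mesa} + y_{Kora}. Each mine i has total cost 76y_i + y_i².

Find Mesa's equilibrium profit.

7009.28

Mine Mesa's profit: π = y_{Mesa}(372 − (y_{Mesa} + y_{Kora})) − 76y_{Mesa} − y_{Mesa}².
∂π/∂y_{Mesa} = 296 − 4y_{Mesa} − y_{Kora} = 0, so y_{Mesa} = 74 − 0.25y_{Kora}.
Setting y_{Mesa} = y_{Kora} in the reaction function: y_{Mesa} = 74 − 0.25y_{Mesa}, so y_{Mesa} = 74 / 1.25 = 59.2.
Price P = 372 − 118.4 = 253.6.
Mesa's profit: (253.6 − 76)·59.2 − (59.2)² = 7009.28.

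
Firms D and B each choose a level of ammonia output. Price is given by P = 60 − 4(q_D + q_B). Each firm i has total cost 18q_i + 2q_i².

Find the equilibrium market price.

Firm D's profit: π = q_D(60 − 4(q_D + q_B)) − 18q_D − 2q_D².
∂π/∂q_D = 42 − 12q_D − 4q_B = 0, so q_D = 3.5 − (1/3)q_B.
Setting q_D = q_B in the reaction function: q_D = 3.5 − (1/3)q_D, so q_D = 3.5 / (4/3) = 2.625.
Equilibrium price: P = 60 − 4·5.25 = 39.

39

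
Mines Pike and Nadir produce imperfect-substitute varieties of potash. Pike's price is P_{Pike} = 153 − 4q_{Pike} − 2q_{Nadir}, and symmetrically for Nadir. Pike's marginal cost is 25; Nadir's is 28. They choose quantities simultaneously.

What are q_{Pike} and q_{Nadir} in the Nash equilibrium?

Mine Pike's profit: π = q_{Pike}(153 − 4q_{Pike} − 2q_{Nadir}) − 25q_{Pike}.
∂π/∂q_{Pike} = 128 − 8q_{Pike} − 2q_{Nadir} = 0 ⇒ q_{Pike} = 16 − 0.25q_{Nadir}.
Similarly q_{Nadir} = 15.625 − 0.25q_{Pike}.
Plugging q_{Nadir} into Pike's best response: q_{Pike} = 16 − 0.25(15.625 − 0.25q_{Pike}) ⇒ 0.9375q_{Pike} = 387/32, so q_{Pike} = 12.9.
Then q_{Nadir} = 15.625 − 0.25·12.9 = 12.4.

12.9, 12.4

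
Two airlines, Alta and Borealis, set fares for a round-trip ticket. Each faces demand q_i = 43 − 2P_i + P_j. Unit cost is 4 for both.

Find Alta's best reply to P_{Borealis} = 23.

18.5

Alta's profit: π = (P_{Alta} − 4)(43 − 2P_{Alta} + P_{Borealis}).
∂π/∂P_{Alta} = 51 − 4P_{Alta} + P_{Borealis} = 0 ⇒ P_{Alta} = 12.75 + 0.25P_{Borealis}.
At P_{Borealis} = 23: P_{Alta} = 12.75 + 0.25·23 = 18.5.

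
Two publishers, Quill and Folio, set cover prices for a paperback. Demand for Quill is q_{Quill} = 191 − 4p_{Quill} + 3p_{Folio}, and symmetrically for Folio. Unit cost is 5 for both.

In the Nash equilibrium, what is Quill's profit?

Quill's profit: π = (p_{Quill} − 5)(191 − 4p_{Quill} + 3p_{Folio}).
∂π/∂p_{Quill} = 211 − 8p_{Quill} + 3p_{Folio} = 0 ⇒ p_{Quill} = 26.375 + 0.375p_{Folio}.
Setting p_{Quill} = p_{Folio} in the reaction function: p_{Quill} = 26.375 + 0.375p_{Quill}, so p_{Quill} = 26.375 / 0.625 = 42.2.
q_{Quill} = 191 − 4·42.2 + 3·42.2 = 148.8.
Profit = (42.2 − 5)·148.8 = 5535.36.

5535.36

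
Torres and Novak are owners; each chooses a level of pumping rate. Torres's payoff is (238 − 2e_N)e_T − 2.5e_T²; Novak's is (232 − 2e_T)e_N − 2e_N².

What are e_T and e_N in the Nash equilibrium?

30.5, 42.75

Expanding Torres's payoff: 238e_T − 2e_Ne_T − 2.5e_T².
∂π/∂e_T = 238 − 2e_N − 5e_T = 0, so e_T = 47.6 − 0.4e_N.
Likewise for Novak: e_N = 58 − 0.5e_T.
Plugging e_N into Torres's best response: e_T = 47.6 − 0.4(58 − 0.5e_T) ⇒ 0.8e_T = 24.4, so e_T = 30.5.
Then e_N = 58 − 0.5·30.5 = 42.75.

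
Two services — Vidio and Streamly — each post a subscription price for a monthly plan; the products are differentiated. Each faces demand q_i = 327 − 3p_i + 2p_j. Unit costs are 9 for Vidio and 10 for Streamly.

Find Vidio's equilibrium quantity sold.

Vidio's profit: π = (p_{Vidio} − 9)(327 − 3p_{Vidio} + 2p_{Streamly}).
∂π/∂p_{Vidio} = 354 − 6p_{Vidio} + 2p_{Streamly} = 0 ⇒ p_{Vidio} = 59 + (1/3)p_{Streamly}.
Similarly p_{Streamly} = 59.5 + (1/3)p_{Vidio}.
Solving the two reaction functions simultaneously: (1 − (1/3)(1/3))p_{Vidio} = 59 + (1/3)·59.5, so (8/9)p_{Vidio} = 473/6 and p_{Vidio} = 88.6875.
Then p_{Streamly} = 59.5 + (1/3)·88.6875 = 89.0625.
q_{Vidio} = 327 − 3·88.6875 + 2·89.0625 = 239.0625.

239.0625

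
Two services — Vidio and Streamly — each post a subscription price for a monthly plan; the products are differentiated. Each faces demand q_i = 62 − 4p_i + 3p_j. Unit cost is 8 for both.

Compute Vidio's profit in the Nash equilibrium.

466.56

Vidio's profit: π = (p_{Vidio} − 8)(62 − 4p_{Vidio} + 3p_{Streamly}).
∂π/∂p_{Vidio} = 94 − 8p_{Vidio} + 3p_{Streamly} = 0 ⇒ p_{Vidio} = 11.75 + 0.375p_{Streamly}.
Setting p_{Vidio} = p_{Streamly} in the reaction function: p_{Vidio} = 11.75 + 0.375p_{Vidio}, so p_{Vidio} = 11.75 / 0.625 = 18.8.
q_{Vidio} = 62 − 4·18.8 + 3·18.8 = 43.2.
Profit = (18.8 − 8)·43.2 = 466.56.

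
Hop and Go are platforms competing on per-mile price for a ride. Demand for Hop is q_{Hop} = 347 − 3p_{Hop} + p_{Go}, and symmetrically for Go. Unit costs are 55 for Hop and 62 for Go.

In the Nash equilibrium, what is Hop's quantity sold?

144

Hop's profit: π = (p_{Hop} − 55)(347 − 3p_{Hop} + p_{Go}).
∂π/∂p_{Hop} = 512 − 6p_{Hop} + p_{Go} = 0 ⇒ p_{Hop} = 256/3 + (1/6)p_{Go}.
Similarly p_{Go} = 533/6 + (1/6)p_{Hop}.
Substituting the second reaction function into the first: p_{Hop} = 256/3 + (1/6)(533/6 + (1/6)p_{Hop}), which gives (35/36)p_{Hop} = 3605/36 ⇒ p_{Hop} = 103.
Then p_{Go} = 533/6 + (1/6)·103 = 106.
q_{Hop} = 347 − 3·103 + 106 = 144.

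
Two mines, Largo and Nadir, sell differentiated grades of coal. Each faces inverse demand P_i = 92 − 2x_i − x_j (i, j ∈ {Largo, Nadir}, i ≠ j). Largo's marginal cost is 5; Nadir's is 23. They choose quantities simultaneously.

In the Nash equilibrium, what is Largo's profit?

691.92

Mine Largo's profit: π = x_{Largo}(92 − 2x_{Largo} − x_{Nadir}) − 5x_{Largo}.
∂π/∂x_{Largo} = 87 − 4x_{Largo} − x_{Nadir} = 0 ⇒ x_{Largo} = 21.75 − 0.25x_{Nadir}.
Similarly x_{Nadir} = 17.25 − 0.25x_{Largo}.
Plugging x_{Nadir} into Largo's best response: x_{Largo} = 21.75 − 0.25(17.25 − 0.25x_{Largo}) ⇒ 0.9375x_{Largo} = 17.4375, so x_{Largo} = 18.6.
Then x_{Nadir} = 17.25 − 0.25·18.6 = 12.6.
P_{Largo} = 92 − 2·18.6 − 12.6 = 42.2.
Profit = (42.2 − 5)·18.6 = 691.92.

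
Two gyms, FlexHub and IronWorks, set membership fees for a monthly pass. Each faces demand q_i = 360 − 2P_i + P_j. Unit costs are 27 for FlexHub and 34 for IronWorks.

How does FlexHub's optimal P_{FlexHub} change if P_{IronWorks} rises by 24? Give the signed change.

6

FlexHub's profit: π = (P_{FlexHub} − 27)(360 − 2P_{FlexHub} + P_{IronWorks}).
∂π/∂P_{FlexHub} = 414 − 4P_{FlexHub} + P_{IronWorks} = 0 ⇒ P_{FlexHub} = 103.5 + 0.25P_{IronWorks}.
The reaction-function slope is 0.25, so a 24-unit rise in P_{IronWorks} moves P_{FlexHub} by 0.25 × 24 = 6. FlexHub's best response rises — the actions are strategic complements.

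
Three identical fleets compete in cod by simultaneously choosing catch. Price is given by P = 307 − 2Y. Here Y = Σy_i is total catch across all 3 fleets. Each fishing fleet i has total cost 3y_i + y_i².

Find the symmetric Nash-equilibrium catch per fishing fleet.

A representative fishing fleet's profit is π_i = y_i(307 − 2Y) − 3y_i − y_i², with Y = y_i + Σ_{j≠i} y_j.
First-order condition: 304 − 6y_i − 2Σ_{j≠i} y_j = 0.
In a symmetric equilibrium every fishing fleet chooses the same y, so Σ_{j≠i} y_j = 2y. The condition becomes 304 − 10y = 0, giving y = 304/10 = 30.4.

30.4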